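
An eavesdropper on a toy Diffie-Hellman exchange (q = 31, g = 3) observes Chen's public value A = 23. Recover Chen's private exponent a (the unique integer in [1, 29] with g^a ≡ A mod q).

Try successive powers of 3 modulo 31:
3^1 ≡ 3
3^2 ≡ 9
3^3 ≡ 27
3^4 ≡ 19
3^5 ≡ 26
3^6 ≡ 16
3^7 ≡ 17
3^8 ≡ 20
3^9 ≡ 29
3^10 ≡ 25
3^11 ≡ 13
3^12 ≡ 8
3^13 ≡ 24
3^14 ≡ 10
3^15 ≡ 30
3^16 ≡ 28
3^17 ≡ 22
3^18 ≡ 4
3^19 ≡ 12
3^20 ≡ 5
3^21 ≡ 15
3^22 ≡ 14
3^23 ≡ 11
3^24 ≡ 2
3^25 ≡ 6
3^26 ≡ 18
3^27 ≡ 23
Found: a = 27.

27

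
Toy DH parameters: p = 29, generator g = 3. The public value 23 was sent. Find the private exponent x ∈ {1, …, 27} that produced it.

4

Try successive powers of 3 modulo 29:
3^1 ≡ 3
3^2 ≡ 9
3^3 ≡ 27
3^4 ≡ 23
Found: x = 4.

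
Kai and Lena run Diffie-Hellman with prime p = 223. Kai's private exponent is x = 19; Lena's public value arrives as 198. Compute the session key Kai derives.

Shared key K = 198^19 mod 223.
198^1 ≡ 198 (mod 223)
198^2 = (198^1)^2 ≡ 198^2 = 39204 ≡ 179 (mod 223)
198^4 = (198^2)^2 ≡ 179^2 = 32041 ≡ 152 (mod 223)
198^8 = (198^4)^2 ≡ 152^2 = 23104 ≡ 135 (mod 223)
198^16 = (198^8)^2 ≡ 135^2 = 18225 ≡ 162 (mod 223)
198^19 = 198^16 · 198^2 · 198^1 ≡ 162 · 179 · 198 ≡ 23 (mod 223).

23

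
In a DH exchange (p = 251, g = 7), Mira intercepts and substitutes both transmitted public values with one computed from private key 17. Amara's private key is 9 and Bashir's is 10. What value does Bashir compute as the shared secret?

Bashir receives Mira's public value M = 7^17 mod 251 instead of the honest one.
7^1 ≡ 7 (mod 251)
7^2 = (7^1)^2 ≡ 7^2 = 49 ≡ 49 (mod 251)
7^4 = (7^2)^2 ≡ 49^2 = 2401 ≡ 142 (mod 251)
7^8 = (7^4)^2 ≡ 142^2 = 20164 ≡ 84 (mod 251)
7^16 = (7^8)^2 ≡ 84^2 = 7056 ≡ 28 (mod 251)
7^17 = 7^16 · 7^1 ≡ 28 · 7 ≡ 196 (mod 251).
So M = 196. Bashir computes K = M^10 mod 251.
196^1 ≡ 196 (mod 251)
196^2 = (196^1)^2 ≡ 196^2 = 38416 ≡ 13 (mod 251)
196^4 = (196^2)^2 ≡ 13^2 = 169 ≡ 169 (mod 251)
196^8 = (196^4)^2 ≡ 169^2 = 28561 ≡ 198 (mod 251)
196^10 = 196^8 · 196^2 ≡ 198 · 13 ≡ 64 (mod 251).

64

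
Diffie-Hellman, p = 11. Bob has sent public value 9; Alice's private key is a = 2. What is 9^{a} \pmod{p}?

Shared key K = 9^2 mod 11.
9^1 ≡ 9 (mod 11)
9^2 = (9^1)^2 ≡ 9^2 = 81 ≡ 4 (mod 11)

4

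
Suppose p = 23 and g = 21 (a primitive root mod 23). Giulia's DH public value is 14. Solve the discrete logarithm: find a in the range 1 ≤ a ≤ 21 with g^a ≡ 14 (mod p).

5

Try successive powers of 21 modulo 23:
21^1 ≡ 21
21^2 ≡ 4
21^3 ≡ 15
21^4 ≡ 16
21^5 ≡ 14
Found: a = 5.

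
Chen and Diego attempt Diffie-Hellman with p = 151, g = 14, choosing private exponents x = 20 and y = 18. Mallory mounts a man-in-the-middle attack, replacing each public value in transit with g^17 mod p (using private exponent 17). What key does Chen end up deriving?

Chen receives Mallory's public value M = 14^17 mod 151 instead of the honest one.
14^1 ≡ 14 (mod 151)
14^2 = (14^1)^2 ≡ 14^2 = 196 ≡ 45 (mod 151)
14^4 = (14^2)^2 ≡ 45^2 = 2025 ≡ 62 (mod 151)
14^8 = (14^4)^2 ≡ 62^2 = 3844 ≡ 69 (mod 151)
14^16 = (14^8)^2 ≡ 69^2 = 4761 ≡ 80 (mod 151)
14^17 = 14^16 · 14^1 ≡ 80 · 14 ≡ 63 (mod 151).
So M = 63. Chen computes K = M^20 mod 151.
63^1 ≡ 63 (mod 151)
63^2 = (63^1)^2 ≡ 63^2 = 3969 ≡ 43 (mod 151)
63^4 = (63^2)^2 ≡ 43^2 = 1849 ≡ 37 (mod 151)
63^8 = (63^4)^2 ≡ 37^2 = 1369 ≡ 10 (mod 151)
63^16 = (63^8)^2 ≡ 10^2 = 100 ≡ 100 (mod 151)
63^20 = 63^16 · 63^4 ≡ 100 · 37 ≡ 76 (mod 151).

76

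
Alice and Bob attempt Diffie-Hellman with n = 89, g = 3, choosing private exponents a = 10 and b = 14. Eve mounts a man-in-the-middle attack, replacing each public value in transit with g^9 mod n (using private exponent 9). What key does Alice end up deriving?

9

Alice receives Eve's public value M = 3^9 mod 89 instead of the honest one.
3^1 ≡ 3 (mod 89)
3^2 = (3^1)^2 ≡ 3^2 = 9 ≡ 9 (mod 89)
3^4 = (3^2)^2 ≡ 9^2 = 81 ≡ 81 (mod 89)
3^8 = (3^4)^2 ≡ 81^2 = 6561 ≡ 64 (mod 89)
3^9 = 3^8 · 3^1 ≡ 64 · 3 ≡ 14 (mod 89).
So M = 14. Alice computes K = M^10 mod 89.
14^1 ≡ 14 (mod 89)
14^2 = (14^1)^2 ≡ 14^2 = 196 ≡ 18 (mod 89)
14^4 = (14^2)^2 ≡ 18^2 = 324 ≡ 57 (mod 89)
14^8 = (14^4)^2 ≡ 57^2 = 3249 ≡ 45 (mod 89)
14^10 = 14^8 · 14^2 ≡ 45 · 18 ≡ 9 (mod 89).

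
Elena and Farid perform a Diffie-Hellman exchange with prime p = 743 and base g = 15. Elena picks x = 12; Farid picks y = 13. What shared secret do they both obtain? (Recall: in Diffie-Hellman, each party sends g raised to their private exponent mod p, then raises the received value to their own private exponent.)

138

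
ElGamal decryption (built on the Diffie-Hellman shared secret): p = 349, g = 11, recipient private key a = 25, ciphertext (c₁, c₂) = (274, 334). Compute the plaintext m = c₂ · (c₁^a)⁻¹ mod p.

262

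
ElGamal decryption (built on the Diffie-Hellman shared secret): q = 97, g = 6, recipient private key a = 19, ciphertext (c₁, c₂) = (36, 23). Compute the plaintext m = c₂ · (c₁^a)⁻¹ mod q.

Shared mask s = c₁^a mod q = 36^19 mod 97.
36^1 ≡ 36 (mod 97)
36^2 = (36^1)^2 ≡ 36^2 = 1296 ≡ 35 (mod 97)
36^4 = (36^2)^2 ≡ 35^2 = 1225 ≡ 61 (mod 97)
36^8 = (36^4)^2 ≡ 61^2 = 3721 ≡ 35 (mod 97)
36^16 = (36^8)^2 ≡ 35^2 = 1225 ≡ 61 (mod 97)
36^19 = 36^16 · 36^2 · 36^1 ≡ 61 · 35 · 36 ≡ 36 (mod 97).
So s = 36; s⁻¹ ≡ 62 (mod 97).
m = c₂ · s⁻¹ mod 97 = 23 · 62 mod 97 = 68.

68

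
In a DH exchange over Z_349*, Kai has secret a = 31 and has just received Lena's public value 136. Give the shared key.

213

Shared key K = 136^31 mod 349.
136^1 ≡ 136 (mod 349)
136^2 = (136^1)^2 ≡ 136^2 = 18496 ≡ 348 (mod 349)
136^4 = (136^2)^2 ≡ 348^2 = 121104 ≡ 1 (mod 349)
136^8 = (136^4)^2 ≡ 1^2 = 1 ≡ 1 (mod 349)
136^16 = (136^8)^2 ≡ 1^2 = 1 ≡ 1 (mod 349)
136^31 = 136^16 · 136^8 · 136^4 · 136^2 · 136^1 ≡ 1 · 1 · 1 · 348 · 136 ≡ 213 (mod 349).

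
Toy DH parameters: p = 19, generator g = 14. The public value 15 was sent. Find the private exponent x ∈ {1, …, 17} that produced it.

Try successive powers of 14 modulo 19:
14^1 ≡ 14
14^2 ≡ 6
14^3 ≡ 8
14^4 ≡ 17
14^5 ≡ 10
14^6 ≡ 7
14^7 ≡ 3
14^8 ≡ 4
14^9 ≡ 18
14^10 ≡ 5
14^11 ≡ 13
14^12 ≡ 11
14^13 ≡ 2
14^14 ≡ 9
14^15 ≡ 12
14^16 ≡ 16
14^17 ≡ 15
Found: x = 17.

17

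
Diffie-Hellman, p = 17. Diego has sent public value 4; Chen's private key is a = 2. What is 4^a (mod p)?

16

Shared key K = 4^2 mod 17.
4^1 ≡ 4 (mod 17)
4^2 = (4^1)^2 ≡ 4^2 = 16 ≡ 16 (mod 17)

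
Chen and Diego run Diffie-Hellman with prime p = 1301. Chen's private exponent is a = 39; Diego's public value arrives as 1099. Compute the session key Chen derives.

549

Shared key K = 1099^39 mod 1301.
1099^1 ≡ 1099 (mod 1301)
1099^2 = (1099^1)^2 ≡ 1099^2 = 1207801 ≡ 473 (mod 1301)
1099^4 = (1099^2)^2 ≡ 473^2 = 223729 ≡ 1258 (mod 1301)
1099^8 = (1099^4)^2 ≡ 1258^2 = 1582564 ≡ 548 (mod 1301)
1099^16 = (1099^8)^2 ≡ 548^2 = 300304 ≡ 1074 (mod 1301)
1099^32 = (1099^16)^2 ≡ 1074^2 = 1153476 ≡ 790 (mod 1301)
1099^39 = 1099^32 · 1099^4 · 1099^2 · 1099^1 ≡ 790 · 1258 · 473 · 1099 ≡ 549 (mod 1301).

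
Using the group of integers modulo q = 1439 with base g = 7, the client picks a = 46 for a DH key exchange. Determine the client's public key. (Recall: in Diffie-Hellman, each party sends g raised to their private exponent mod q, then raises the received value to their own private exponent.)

845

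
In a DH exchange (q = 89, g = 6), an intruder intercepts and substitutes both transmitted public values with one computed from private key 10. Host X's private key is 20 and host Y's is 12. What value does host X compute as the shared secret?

67

Host X receives an intruder's public value M = 6^10 mod 89 instead of the honest one.
6^1 ≡ 6 (mod 89)
6^2 = (6^1)^2 ≡ 6^2 = 36 ≡ 36 (mod 89)
6^4 = (6^2)^2 ≡ 36^2 = 1296 ≡ 50 (mod 89)
6^8 = (6^4)^2 ≡ 50^2 = 2500 ≡ 8 (mod 89)
6^10 = 6^8 · 6^2 ≡ 8 · 36 ≡ 21 (mod 89).
So M = 21. Host X computes K = M^20 mod 89.
21^1 ≡ 21 (mod 89)
21^2 = (21^1)^2 ≡ 21^2 = 441 ≡ 85 (mod 89)
21^4 = (21^2)^2 ≡ 85^2 = 7225 ≡ 16 (mod 89)
21^8 = (21^4)^2 ≡ 16^2 = 256 ≡ 78 (mod 89)
21^16 = (21^8)^2 ≡ 78^2 = 6084 ≡ 32 (mod 89)
21^20 = 21^16 · 21^4 ≡ 32 · 16 ≡ 67 (mod 89).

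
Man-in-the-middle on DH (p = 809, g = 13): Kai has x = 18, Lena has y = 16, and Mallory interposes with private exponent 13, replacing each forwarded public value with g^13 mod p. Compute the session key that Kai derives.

Kai receives Mallory's public value M = 13^13 mod 809 instead of the honest one.
13^1 ≡ 13 (mod 809)
13^2 = (13^1)^2 ≡ 13^2 = 169 ≡ 169 (mod 809)
13^4 = (13^2)^2 ≡ 169^2 = 28561 ≡ 246 (mod 809)
13^8 = (13^4)^2 ≡ 246^2 = 60516 ≡ 650 (mod 809)
13^13 = 13^8 · 13^4 · 13^1 ≡ 650 · 246 · 13 ≡ 379 (mod 809).
So M = 379. Kai computes K = M^18 mod 809.
379^1 ≡ 379 (mod 809)
379^2 = (379^1)^2 ≡ 379^2 = 143641 ≡ 448 (mod 809)
379^4 = (379^2)^2 ≡ 448^2 = 200704 ≡ 72 (mod 809)
379^8 = (379^4)^2 ≡ 72^2 = 5184 ≡ 330 (mod 809)
379^16 = (379^8)^2 ≡ 330^2 = 108900 ≡ 494 (mod 809)
379^18 = 379^16 · 379^2 ≡ 494 · 448 ≡ 455 (mod 809).

455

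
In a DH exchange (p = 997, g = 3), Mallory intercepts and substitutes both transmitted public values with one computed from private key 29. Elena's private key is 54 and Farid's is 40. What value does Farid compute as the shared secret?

Farid receives Mallory's public value M = 3^29 mod 997 instead of the honest one.
3^1 ≡ 3 (mod 997)
3^2 = (3^1)^2 ≡ 3^2 = 9 ≡ 9 (mod 997)
3^4 = (3^2)^2 ≡ 9^2 = 81 ≡ 81 (mod 997)
3^8 = (3^4)^2 ≡ 81^2 = 6561 ≡ 579 (mod 997)
3^16 = (3^8)^2 ≡ 579^2 = 335241 ≡ 249 (mod 997)
3^29 = 3^16 · 3^8 · 3^4 · 3^1 ≡ 249 · 579 · 81 · 3 ≡ 967 (mod 997).
So M = 967. Farid computes K = M^40 mod 997.
967^1 ≡ 967 (mod 997)
967^2 = (967^1)^2 ≡ 967^2 = 935089 ≡ 900 (mod 997)
967^4 = (967^2)^2 ≡ 900^2 = 810000 ≡ 436 (mod 997)
967^8 = (967^4)^2 ≡ 436^2 = 190096 ≡ 666 (mod 997)
967^16 = (967^8)^2 ≡ 666^2 = 443556 ≡ 888 (mod 997)
967^32 = (967^16)^2 ≡ 888^2 = 788544 ≡ 914 (mod 997)
967^40 = 967^32 · 967^8 ≡ 914 · 666 ≡ 554 (mod 997).

554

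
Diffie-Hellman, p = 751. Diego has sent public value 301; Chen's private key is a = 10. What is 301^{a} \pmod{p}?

80

Shared key K = 301^10 mod 751.
301^1 ≡ 301 (mod 751)
301^2 = (301^1)^2 ≡ 301^2 = 90601 ≡ 481 (mod 751)
301^4 = (301^2)^2 ≡ 481^2 = 231361 ≡ 53 (mod 751)
301^8 = (301^4)^2 ≡ 53^2 = 2809 ≡ 556 (mod 751)
301^10 = 301^8 · 301^2 ≡ 556 · 481 ≡ 80 (mod 751).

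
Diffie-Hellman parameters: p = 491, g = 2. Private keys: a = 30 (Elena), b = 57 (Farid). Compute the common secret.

46

Elena sends A = g^a mod p = 2^30 mod 491.
2^1 ≡ 2 (mod 491)
2^2 = (2^1)^2 ≡ 2^2 = 4 ≡ 4 (mod 491)
2^4 = (2^2)^2 ≡ 4^2 = 16 ≡ 16 (mod 491)
2^8 = (2^4)^2 ≡ 16^2 = 256 ≡ 256 (mod 491)
2^16 = (2^8)^2 ≡ 256^2 = 65536 ≡ 233 (mod 491)
2^30 = 2^16 · 2^8 · 2^4 · 2^2 ≡ 233 · 256 · 16 · 4 ≡ 438 (mod 491).
So A = 438. Farid then computes K = A^b mod p = 438^57 mod 491.
438^1 ≡ 438 (mod 491)
438^2 = (438^1)^2 ≡ 438^2 = 191844 ≡ 354 (mod 491)
438^4 = (438^2)^2 ≡ 354^2 = 125316 ≡ 111 (mod 491)
438^8 = (438^4)^2 ≡ 111^2 = 12321 ≡ 46 (mod 491)
438^16 = (438^8)^2 ≡ 46^2 = 2116 ≡ 152 (mod 491)
438^32 = (438^16)^2 ≡ 152^2 = 23104 ≡ 27 (mod 491)
438^57 = 438^32 · 438^16 · 438^8 · 438^1 ≡ 27 · 152 · 46 · 438 ≡ 46 (mod 491).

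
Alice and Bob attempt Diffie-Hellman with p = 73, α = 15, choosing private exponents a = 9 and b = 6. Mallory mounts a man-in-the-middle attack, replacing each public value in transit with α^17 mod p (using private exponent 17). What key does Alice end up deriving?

22

Alice receives Mallory's public value M = 15^17 mod 73 instead of the honest one.
15^1 ≡ 15 (mod 73)
15^2 = (15^1)^2 ≡ 15^2 = 225 ≡ 6 (mod 73)
15^4 = (15^2)^2 ≡ 6^2 = 36 ≡ 36 (mod 73)
15^8 = (15^4)^2 ≡ 36^2 = 1296 ≡ 55 (mod 73)
15^16 = (15^8)^2 ≡ 55^2 = 3025 ≡ 32 (mod 73)
15^17 = 15^16 · 15^1 ≡ 32 · 15 ≡ 42 (mod 73).
So M = 42. Alice computes K = M^9 mod 73.
42^1 ≡ 42 (mod 73)
42^2 = (42^1)^2 ≡ 42^2 = 1764 ≡ 12 (mod 73)
42^4 = (42^2)^2 ≡ 12^2 = 144 ≡ 71 (mod 73)
42^8 = (42^4)^2 ≡ 71^2 = 5041 ≡ 4 (mod 73)
42^9 = 42^8 · 42^1 ≡ 4 · 42 ≡ 22 (mod 73).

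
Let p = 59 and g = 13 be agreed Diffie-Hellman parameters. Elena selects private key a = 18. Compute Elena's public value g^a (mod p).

15

Public value = 13^18 (mod 59).
13^1 ≡ 13 (mod 59)
13^2 = (13^1)^2 ≡ 13^2 = 169 ≡ 51 (mod 59)
13^4 = (13^2)^2 ≡ 51^2 = 2601 ≡ 5 (mod 59)
13^8 = (13^4)^2 ≡ 5^2 = 25 ≡ 25 (mod 59)
13^16 = (13^8)^2 ≡ 25^2 = 625 ≡ 35 (mod 59)
13^18 = 13^16 · 13^2 ≡ 35 · 51 ≡ 15 (mod 59).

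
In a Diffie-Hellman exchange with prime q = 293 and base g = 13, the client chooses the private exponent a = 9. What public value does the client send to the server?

183

Public value = 13^9 mod 293.
13^1 ≡ 13 (mod 293)
13^2 = (13^1)^2 ≡ 13^2 = 169 ≡ 169 (mod 293)
13^4 = (13^2)^2 ≡ 169^2 = 28561 ≡ 140 (mod 293)
13^8 = (13^4)^2 ≡ 140^2 = 19600 ≡ 262 (mod 293)
13^9 = 13^8 · 13^1 ≡ 262 · 13 ≡ 183 (mod 293).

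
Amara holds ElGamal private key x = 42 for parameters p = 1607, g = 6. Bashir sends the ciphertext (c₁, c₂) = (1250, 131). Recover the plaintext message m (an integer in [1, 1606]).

Shared mask s = c₁^x mod p = 1250^42 mod 1607.
1250^1 ≡ 1250 (mod 1607)
1250^2 = (1250^1)^2 ≡ 1250^2 = 1562500 ≡ 496 (mod 1607)
1250^4 = (1250^2)^2 ≡ 496^2 = 246016 ≡ 145 (mod 1607)
1250^8 = (1250^4)^2 ≡ 145^2 = 21025 ≡ 134 (mod 1607)
1250^16 = (1250^8)^2 ≡ 134^2 = 17956 ≡ 279 (mod 1607)
1250^32 = (1250^16)^2 ≡ 279^2 = 77841 ≡ 705 (mod 1607)
1250^42 = 1250^32 · 1250^8 · 1250^2 ≡ 705 · 134 · 496 ≡ 214 (mod 1607).
So s = 214; s⁻¹ ≡ 398 (mod 1607).
m = c₂ · s⁻¹ mod 1607 = 131 · 398 mod 1607 = 714.

714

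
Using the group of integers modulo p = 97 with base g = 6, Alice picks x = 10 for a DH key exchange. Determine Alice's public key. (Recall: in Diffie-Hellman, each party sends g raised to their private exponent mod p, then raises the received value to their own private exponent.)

62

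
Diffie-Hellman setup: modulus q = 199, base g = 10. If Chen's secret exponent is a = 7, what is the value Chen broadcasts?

Public value = 10^7 mod 199.
10^1 ≡ 10 (mod 199)
10^2 = (10^1)^2 ≡ 10^2 = 100 ≡ 100 (mod 199)
10^4 = (10^2)^2 ≡ 100^2 = 10000 ≡ 50 (mod 199)
10^7 = 10^4 · 10^2 · 10^1 ≡ 50 · 100 · 10 ≡ 51 (mod 199).

51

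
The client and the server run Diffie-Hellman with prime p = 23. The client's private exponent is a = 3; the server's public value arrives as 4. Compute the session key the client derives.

18

Shared key K = 4^3 mod 23.
4^1 ≡ 4 (mod 23)
4^2 = (4^1)^2 ≡ 4^2 = 16 ≡ 16 (mod 23)
4^3 = 4^2 · 4^1 ≡ 16 · 4 ≡ 18 (mod 23).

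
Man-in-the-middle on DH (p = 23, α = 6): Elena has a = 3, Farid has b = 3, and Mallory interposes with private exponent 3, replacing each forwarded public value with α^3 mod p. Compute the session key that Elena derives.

Elena receives Mallory's public value M = 6^3 mod 23 instead of the honest one.
6^1 ≡ 6 (mod 23)
6^2 = (6^1)^2 ≡ 6^2 = 36 ≡ 13 (mod 23)
6^3 = 6^2 · 6^1 ≡ 13 · 6 ≡ 9 (mod 23).
So M = 9. Elena computes K = M^3 mod 23.
9^1 ≡ 9 (mod 23)
9^2 = (9^1)^2 ≡ 9^2 = 81 ≡ 12 (mod 23)
9^3 = 9^2 · 9^1 ≡ 12 · 9 ≡ 16 (mod 23).

16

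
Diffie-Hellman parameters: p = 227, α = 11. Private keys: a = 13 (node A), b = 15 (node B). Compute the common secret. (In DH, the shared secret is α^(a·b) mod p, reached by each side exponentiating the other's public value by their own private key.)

92

Node A sends A = α^a mod p = 11^13 mod 227.
11^1 ≡ 11 (mod 227)
11^2 = (11^1)^2 ≡ 11^2 = 121 ≡ 121 (mod 227)
11^4 = (11^2)^2 ≡ 121^2 = 14641 ≡ 113 (mod 227)
11^8 = (11^4)^2 ≡ 113^2 = 12769 ≡ 57 (mod 227)
11^13 = 11^8 · 11^4 · 11^1 ≡ 57 · 113 · 11 ≡ 27 (mod 227).
So A = 27. Node B then computes K = A^b mod p = 27^15 mod 227.
27^1 ≡ 27 (mod 227)
27^2 = (27^1)^2 ≡ 27^2 = 729 ≡ 48 (mod 227)
27^4 = (27^2)^2 ≡ 48^2 = 2304 ≡ 34 (mod 227)
27^8 = (27^4)^2 ≡ 34^2 = 1156 ≡ 21 (mod 227)
27^15 = 27^8 · 27^4 · 27^2 · 27^1 ≡ 21 · 34 · 48 · 27 ≡ 92 (mod 227).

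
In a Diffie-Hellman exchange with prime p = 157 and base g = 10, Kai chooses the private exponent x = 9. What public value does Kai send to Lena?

Public value = 10^{9} \pmod{157}.
10^1 ≡ 10 (mod 157)
10^2 = (10^1)^2 ≡ 10^2 = 100 ≡ 100 (mod 157)
10^4 = (10^2)^2 ≡ 100^2 = 10000 ≡ 109 (mod 157)
10^8 = (10^4)^2 ≡ 109^2 = 11881 ≡ 106 (mod 157)
10^9 = 10^8 · 10^1 ≡ 106 · 10 ≡ 118 (mod 157).

118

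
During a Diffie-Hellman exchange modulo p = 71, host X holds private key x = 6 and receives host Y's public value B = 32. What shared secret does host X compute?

20

Shared key K = 32^6 mod 71.
32^1 ≡ 32 (mod 71)
32^2 = (32^1)^2 ≡ 32^2 = 1024 ≡ 30 (mod 71)
32^4 = (32^2)^2 ≡ 30^2 = 900 ≡ 48 (mod 71)
32^6 = 32^4 · 32^2 ≡ 48 · 30 ≡ 20 (mod 71).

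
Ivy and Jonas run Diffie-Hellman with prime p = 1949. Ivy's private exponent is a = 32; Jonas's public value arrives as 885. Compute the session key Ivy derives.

1688

Shared key K = 885^32 mod 1949.
885^1 ≡ 885 (mod 1949)
885^2 = (885^1)^2 ≡ 885^2 = 783225 ≡ 1676 (mod 1949)
885^4 = (885^2)^2 ≡ 1676^2 = 2808976 ≡ 467 (mod 1949)
885^8 = (885^4)^2 ≡ 467^2 = 218089 ≡ 1750 (mod 1949)
885^16 = (885^8)^2 ≡ 1750^2 = 3062500 ≡ 621 (mod 1949)
885^32 = (885^16)^2 ≡ 621^2 = 385641 ≡ 1688 (mod 1949)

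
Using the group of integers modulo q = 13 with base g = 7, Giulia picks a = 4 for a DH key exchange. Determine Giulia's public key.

9

Public value = 7^4 mod 13.
7^1 ≡ 7 (mod 13)
7^2 = (7^1)^2 ≡ 7^2 = 49 ≡ 10 (mod 13)
7^4 = (7^2)^2 ≡ 10^2 = 100 ≡ 9 (mod 13)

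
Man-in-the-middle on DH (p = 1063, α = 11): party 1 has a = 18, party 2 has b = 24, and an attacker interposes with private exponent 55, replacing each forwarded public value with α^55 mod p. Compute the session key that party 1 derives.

859

Party 1 receives an attacker's public value M = 11^55 mod 1063 instead of the honest one.
11^1 ≡ 11 (mod 1063)
11^2 = (11^1)^2 ≡ 11^2 = 121 ≡ 121 (mod 1063)
11^4 = (11^2)^2 ≡ 121^2 = 14641 ≡ 822 (mod 1063)
11^8 = (11^4)^2 ≡ 822^2 = 675684 ≡ 679 (mod 1063)
11^16 = (11^8)^2 ≡ 679^2 = 461041 ≡ 762 (mod 1063)
11^32 = (11^16)^2 ≡ 762^2 = 580644 ≡ 246 (mod 1063)
11^55 = 11^32 · 11^16 · 11^4 · 11^2 · 11^1 ≡ 246 · 762 · 822 · 121 · 11 ≡ 339 (mod 1063).
So M = 339. Party 1 computes K = M^18 mod 1063.
339^1 ≡ 339 (mod 1063)
339^2 = (339^1)^2 ≡ 339^2 = 114921 ≡ 117 (mod 1063)
339^4 = (339^2)^2 ≡ 117^2 = 13689 ≡ 933 (mod 1063)
339^8 = (339^4)^2 ≡ 933^2 = 870489 ≡ 955 (mod 1063)
339^16 = (339^8)^2 ≡ 955^2 = 912025 ≡ 1034 (mod 1063)
339^18 = 339^16 · 339^2 ≡ 1034 · 117 ≡ 859 (mod 1063).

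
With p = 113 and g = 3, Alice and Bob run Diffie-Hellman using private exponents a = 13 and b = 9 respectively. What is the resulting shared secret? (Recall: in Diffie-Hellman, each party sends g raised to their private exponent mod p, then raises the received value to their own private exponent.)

17

Bob sends B = g^b mod p = 3^9 mod 113.
3^1 ≡ 3 (mod 113)
3^2 = (3^1)^2 ≡ 3^2 = 9 ≡ 9 (mod 113)
3^4 = (3^2)^2 ≡ 9^2 = 81 ≡ 81 (mod 113)
3^8 = (3^4)^2 ≡ 81^2 = 6561 ≡ 7 (mod 113)
3^9 = 3^8 · 3^1 ≡ 7 · 3 ≡ 21 (mod 113).
So B = 21. Alice then computes K = B^a mod p = 21^13 mod 113.
21^1 ≡ 21 (mod 113)
21^2 = (21^1)^2 ≡ 21^2 = 441 ≡ 102 (mod 113)
21^4 = (21^2)^2 ≡ 102^2 = 10404 ≡ 8 (mod 113)
21^8 = (21^4)^2 ≡ 8^2 = 64 ≡ 64 (mod 113)
21^13 = 21^8 · 21^4 · 21^1 ≡ 64 · 8 · 21 ≡ 17 (mod 113).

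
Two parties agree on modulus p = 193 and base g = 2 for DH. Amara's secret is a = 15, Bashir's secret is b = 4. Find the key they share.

150

Amara sends A = g^a mod p = 2^15 mod 193.
2^1 ≡ 2 (mod 193)
2^2 = (2^1)^2 ≡ 2^2 = 4 ≡ 4 (mod 193)
2^4 = (2^2)^2 ≡ 4^2 = 16 ≡ 16 (mod 193)
2^8 = (2^4)^2 ≡ 16^2 = 256 ≡ 63 (mod 193)
2^15 = 2^8 · 2^4 · 2^2 · 2^1 ≡ 63 · 16 · 4 · 2 ≡ 151 (mod 193).
So A = 151. Bashir then computes K = A^b mod p = 151^4 mod 193.
151^1 ≡ 151 (mod 193)
151^2 = (151^1)^2 ≡ 151^2 = 22801 ≡ 27 (mod 193)
151^4 = (151^2)^2 ≡ 27^2 = 729 ≡ 150 (mod 193)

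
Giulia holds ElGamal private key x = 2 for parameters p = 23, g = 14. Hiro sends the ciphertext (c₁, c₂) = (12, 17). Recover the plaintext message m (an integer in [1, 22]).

Shared mask s = c₁^x mod p = 12^2 mod 23.
12^1 ≡ 12 (mod 23)
12^2 = (12^1)^2 ≡ 12^2 = 144 ≡ 6 (mod 23)
So s = 6; s⁻¹ ≡ 4 (mod 23).
m = c₂ · s⁻¹ mod 23 = 17 · 4 mod 23 = 22.

22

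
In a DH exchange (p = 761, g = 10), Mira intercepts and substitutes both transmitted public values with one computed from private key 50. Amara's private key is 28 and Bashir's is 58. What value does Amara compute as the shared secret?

625

Amara receives Mira's public value M = 10^50 mod 761 instead of the honest one.
10^1 ≡ 10 (mod 761)
10^2 = (10^1)^2 ≡ 10^2 = 100 ≡ 100 (mod 761)
10^4 = (10^2)^2 ≡ 100^2 = 10000 ≡ 107 (mod 761)
10^8 = (10^4)^2 ≡ 107^2 = 11449 ≡ 34 (mod 761)
10^16 = (10^8)^2 ≡ 34^2 = 1156 ≡ 395 (mod 761)
10^32 = (10^16)^2 ≡ 395^2 = 156025 ≡ 20 (mod 761)
10^50 = 10^32 · 10^16 · 10^2 ≡ 20 · 395 · 100 ≡ 82 (mod 761).
So M = 82. Amara computes K = M^28 mod 761.
82^1 ≡ 82 (mod 761)
82^2 = (82^1)^2 ≡ 82^2 = 6724 ≡ 636 (mod 761)
82^4 = (82^2)^2 ≡ 636^2 = 404496 ≡ 405 (mod 761)
82^8 = (82^4)^2 ≡ 405^2 = 164025 ≡ 410 (mod 761)
82^16 = (82^8)^2 ≡ 410^2 = 168100 ≡ 680 (mod 761)
82^28 = 82^16 · 82^8 · 82^4 ≡ 680 · 410 · 405 ≡ 625 (mod 761).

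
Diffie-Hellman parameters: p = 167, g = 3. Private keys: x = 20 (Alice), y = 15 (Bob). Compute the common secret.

Bob sends B = g^y mod p = 3^15 mod 167.
3^1 ≡ 3 (mod 167)
3^2 = (3^1)^2 ≡ 3^2 = 9 ≡ 9 (mod 167)
3^4 = (3^2)^2 ≡ 9^2 = 81 ≡ 81 (mod 167)
3^8 = (3^4)^2 ≡ 81^2 = 6561 ≡ 48 (mod 167)
3^15 = 3^8 · 3^4 · 3^2 · 3^1 ≡ 48 · 81 · 9 · 3 ≡ 100 (mod 167).
So B = 100. Alice then computes K = B^x mod p = 100^20 mod 167.
100^1 ≡ 100 (mod 167)
100^2 = (100^1)^2 ≡ 100^2 = 10000 ≡ 147 (mod 167)
100^4 = (100^2)^2 ≡ 147^2 = 21609 ≡ 66 (mod 167)
100^8 = (100^4)^2 ≡ 66^2 = 4356 ≡ 14 (mod 167)
100^16 = (100^8)^2 ≡ 14^2 = 196 ≡ 29 (mod 167)
100^20 = 100^16 · 100^4 ≡ 29 · 66 ≡ 77 (mod 167).

77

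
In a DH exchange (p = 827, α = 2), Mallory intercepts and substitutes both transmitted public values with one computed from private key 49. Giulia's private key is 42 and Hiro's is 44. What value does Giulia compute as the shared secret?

Giulia receives Mallory's public value M = 2^49 mod 827 instead of the honest one.
2^1 ≡ 2 (mod 827)
2^2 = (2^1)^2 ≡ 2^2 = 4 ≡ 4 (mod 827)
2^4 = (2^2)^2 ≡ 4^2 = 16 ≡ 16 (mod 827)
2^8 = (2^4)^2 ≡ 16^2 = 256 ≡ 256 (mod 827)
2^16 = (2^8)^2 ≡ 256^2 = 65536 ≡ 203 (mod 827)
2^32 = (2^16)^2 ≡ 203^2 = 41209 ≡ 686 (mod 827)
2^49 = 2^32 · 2^16 · 2^1 ≡ 686 · 203 · 2 ≡ 644 (mod 827).
So M = 644. Giulia computes K = M^42 mod 827.
644^1 ≡ 644 (mod 827)
644^2 = (644^1)^2 ≡ 644^2 = 414736 ≡ 409 (mod 827)
644^4 = (644^2)^2 ≡ 409^2 = 167281 ≡ 227 (mod 827)
644^8 = (644^4)^2 ≡ 227^2 = 51529 ≡ 255 (mod 827)
644^16 = (644^8)^2 ≡ 255^2 = 65025 ≡ 519 (mod 827)
644^32 = (644^16)^2 ≡ 519^2 = 269361 ≡ 586 (mod 827)
644^42 = 644^32 · 644^8 · 644^2 ≡ 586 · 255 · 409 ≡ 743 (mod 827).

743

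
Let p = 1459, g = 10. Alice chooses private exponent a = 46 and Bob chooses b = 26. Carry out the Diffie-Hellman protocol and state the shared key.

Bob sends B = g^b mod p = 10^26 mod 1459.
10^1 ≡ 10 (mod 1459)
10^2 = (10^1)^2 ≡ 10^2 = 100 ≡ 100 (mod 1459)
10^4 = (10^2)^2 ≡ 100^2 = 10000 ≡ 1246 (mod 1459)
10^8 = (10^4)^2 ≡ 1246^2 = 1552516 ≡ 140 (mod 1459)
10^16 = (10^8)^2 ≡ 140^2 = 19600 ≡ 633 (mod 1459)
10^26 = 10^16 · 10^8 · 10^2 ≡ 633 · 140 · 100 ≡ 34 (mod 1459).
So B = 34. Alice then computes K = B^a mod p = 34^46 mod 1459.
34^1 ≡ 34 (mod 1459)
34^2 = (34^1)^2 ≡ 34^2 = 1156 ≡ 1156 (mod 1459)
34^4 = (34^2)^2 ≡ 1156^2 = 1336336 ≡ 1351 (mod 1459)
34^8 = (34^4)^2 ≡ 1351^2 = 1825201 ≡ 1451 (mod 1459)
34^16 = (34^8)^2 ≡ 1451^2 = 2105401 ≡ 64 (mod 1459)
34^32 = (34^16)^2 ≡ 64^2 = 4096 ≡ 1178 (mod 1459)
34^46 = 34^32 · 34^8 · 34^4 · 34^2 ≡ 1178 · 1451 · 1351 · 1156 ≡ 772 (mod 1459).

772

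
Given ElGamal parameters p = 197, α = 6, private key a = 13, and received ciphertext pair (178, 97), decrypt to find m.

127

Shared mask s = c₁^a mod p = 178^13 mod 197.
178^1 ≡ 178 (mod 197)
178^2 = (178^1)^2 ≡ 178^2 = 31684 ≡ 164 (mod 197)
178^4 = (178^2)^2 ≡ 164^2 = 26896 ≡ 104 (mod 197)
178^8 = (178^4)^2 ≡ 104^2 = 10816 ≡ 178 (mod 197)
178^13 = 178^8 · 178^4 · 178^1 ≡ 178 · 104 · 178 ≡ 114 (mod 197).
So s = 114; s⁻¹ ≡ 178 (mod 197).
m = c₂ · s⁻¹ mod 197 = 97 · 178 mod 197 = 127.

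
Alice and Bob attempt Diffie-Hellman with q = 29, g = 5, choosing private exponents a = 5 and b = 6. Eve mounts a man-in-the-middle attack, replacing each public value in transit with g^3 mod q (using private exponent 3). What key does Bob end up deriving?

16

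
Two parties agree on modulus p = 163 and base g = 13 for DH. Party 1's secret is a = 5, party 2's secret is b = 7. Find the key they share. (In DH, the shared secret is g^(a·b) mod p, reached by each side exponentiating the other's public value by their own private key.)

8

Party 2 sends B = g^b mod p = 13^7 mod 163.
13^1 ≡ 13 (mod 163)
13^2 = (13^1)^2 ≡ 13^2 = 169 ≡ 6 (mod 163)
13^4 = (13^2)^2 ≡ 6^2 = 36 ≡ 36 (mod 163)
13^7 = 13^4 · 13^2 · 13^1 ≡ 36 · 6 · 13 ≡ 37 (mod 163).
So B = 37. Party 1 then computes K = B^a mod p = 37^5 mod 163.
37^1 ≡ 37 (mod 163)
37^2 = (37^1)^2 ≡ 37^2 = 1369 ≡ 65 (mod 163)
37^4 = (37^2)^2 ≡ 65^2 = 4225 ≡ 150 (mod 163)
37^5 = 37^4 · 37^1 ≡ 150 · 37 ≡ 8 (mod 163).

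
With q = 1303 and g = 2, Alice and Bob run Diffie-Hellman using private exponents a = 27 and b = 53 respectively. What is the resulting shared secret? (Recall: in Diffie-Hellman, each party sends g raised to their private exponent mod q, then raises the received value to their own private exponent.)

1161

Bob sends B = g^b mod q = 2^53 mod 1303.
2^1 ≡ 2 (mod 1303)
2^2 = (2^1)^2 ≡ 2^2 = 4 ≡ 4 (mod 1303)
2^4 = (2^2)^2 ≡ 4^2 = 16 ≡ 16 (mod 1303)
2^8 = (2^4)^2 ≡ 16^2 = 256 ≡ 256 (mod 1303)
2^16 = (2^8)^2 ≡ 256^2 = 65536 ≡ 386 (mod 1303)
2^32 = (2^16)^2 ≡ 386^2 = 148996 ≡ 454 (mod 1303)
2^53 = 2^32 · 2^16 · 2^4 · 2^1 ≡ 454 · 386 · 16 · 2 ≡ 999 (mod 1303).
So B = 999. Alice then computes K = B^a mod q = 999^27 mod 1303.
999^1 ≡ 999 (mod 1303)
999^2 = (999^1)^2 ≡ 999^2 = 998001 ≡ 1206 (mod 1303)
999^4 = (999^2)^2 ≡ 1206^2 = 1454436 ≡ 288 (mod 1303)
999^8 = (999^4)^2 ≡ 288^2 = 82944 ≡ 855 (mod 1303)
999^16 = (999^8)^2 ≡ 855^2 = 731025 ≡ 42 (mod 1303)
999^27 = 999^16 · 999^8 · 999^2 · 999^1 ≡ 42 · 855 · 1206 · 999 ≡ 1161 (mod 1303).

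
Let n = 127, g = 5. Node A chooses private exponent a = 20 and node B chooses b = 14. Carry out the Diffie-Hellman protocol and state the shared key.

Node A sends A = g^a mod n = 5^20 mod 127.
5^1 ≡ 5 (mod 127)
5^2 = (5^1)^2 ≡ 5^2 = 25 ≡ 25 (mod 127)
5^4 = (5^2)^2 ≡ 25^2 = 625 ≡ 117 (mod 127)
5^8 = (5^4)^2 ≡ 117^2 = 13689 ≡ 100 (mod 127)
5^16 = (5^8)^2 ≡ 100^2 = 10000 ≡ 94 (mod 127)
5^20 = 5^16 · 5^4 ≡ 94 · 117 ≡ 76 (mod 127).
So A = 76. Node B then computes K = A^b mod n = 76^14 mod 127.
76^1 ≡ 76 (mod 127)
76^2 = (76^1)^2 ≡ 76^2 = 5776 ≡ 61 (mod 127)
76^4 = (76^2)^2 ≡ 61^2 = 3721 ≡ 38 (mod 127)
76^8 = (76^4)^2 ≡ 38^2 = 1444 ≡ 47 (mod 127)
76^14 = 76^8 · 76^4 · 76^2 ≡ 47 · 38 · 61 ≡ 107 (mod 127).

107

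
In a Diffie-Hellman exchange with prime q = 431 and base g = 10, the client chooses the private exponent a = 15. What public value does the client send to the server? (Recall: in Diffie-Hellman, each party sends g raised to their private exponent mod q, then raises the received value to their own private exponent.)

81

Public value = 10^15 (mod 431).
10^1 ≡ 10 (mod 431)
10^2 = (10^1)^2 ≡ 10^2 = 100 ≡ 100 (mod 431)
10^4 = (10^2)^2 ≡ 100^2 = 10000 ≡ 87 (mod 431)
10^8 = (10^4)^2 ≡ 87^2 = 7569 ≡ 242 (mod 431)
10^15 = 10^8 · 10^4 · 10^2 · 10^1 ≡ 242 · 87 · 100 · 10 ≡ 81 (mod 431).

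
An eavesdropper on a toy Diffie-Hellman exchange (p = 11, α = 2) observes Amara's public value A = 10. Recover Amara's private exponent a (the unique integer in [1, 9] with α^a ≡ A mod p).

5

Try successive powers of 2 modulo 11:
2^1 ≡ 2
2^2 ≡ 4
2^3 ≡ 8
2^4 ≡ 5
2^5 ≡ 10
Found: a = 5.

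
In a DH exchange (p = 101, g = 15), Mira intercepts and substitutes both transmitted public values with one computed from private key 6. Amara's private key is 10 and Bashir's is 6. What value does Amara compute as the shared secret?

84

Amara receives Mira's public value M = 15^6 mod 101 instead of the honest one.
15^1 ≡ 15 (mod 101)
15^2 = (15^1)^2 ≡ 15^2 = 225 ≡ 23 (mod 101)
15^4 = (15^2)^2 ≡ 23^2 = 529 ≡ 24 (mod 101)
15^6 = 15^4 · 15^2 ≡ 24 · 23 ≡ 47 (mod 101).
So M = 47. Amara computes K = M^10 mod 101.
47^1 ≡ 47 (mod 101)
47^2 = (47^1)^2 ≡ 47^2 = 2209 ≡ 88 (mod 101)
47^4 = (47^2)^2 ≡ 88^2 = 7744 ≡ 68 (mod 101)
47^8 = (47^4)^2 ≡ 68^2 = 4624 ≡ 79 (mod 101)
47^10 = 47^8 · 47^2 ≡ 79 · 88 ≡ 84 (mod 101).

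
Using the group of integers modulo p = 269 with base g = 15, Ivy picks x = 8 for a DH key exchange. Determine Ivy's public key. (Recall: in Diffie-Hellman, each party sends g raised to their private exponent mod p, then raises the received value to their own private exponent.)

Public value = 15^8 mod 269.
15^1 ≡ 15 (mod 269)
15^2 = (15^1)^2 ≡ 15^2 = 225 ≡ 225 (mod 269)
15^4 = (15^2)^2 ≡ 225^2 = 50625 ≡ 53 (mod 269)
15^8 = (15^4)^2 ≡ 53^2 = 2809 ≡ 119 (mod 269)

119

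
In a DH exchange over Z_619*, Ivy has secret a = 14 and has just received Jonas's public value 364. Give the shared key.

Shared key K = 364^14 mod 619.
364^1 ≡ 364 (mod 619)
364^2 = (364^1)^2 ≡ 364^2 = 132496 ≡ 30 (mod 619)
364^4 = (364^2)^2 ≡ 30^2 = 900 ≡ 281 (mod 619)
364^8 = (364^4)^2 ≡ 281^2 = 78961 ≡ 348 (mod 619)
364^14 = 364^8 · 364^4 · 364^2 ≡ 348 · 281 · 30 ≡ 199 (mod 619).

199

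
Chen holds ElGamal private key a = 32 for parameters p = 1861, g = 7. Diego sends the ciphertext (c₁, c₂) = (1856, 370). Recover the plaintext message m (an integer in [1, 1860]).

Shared mask s = c₁^a mod p = 1856^32 mod 1861.
1856^1 ≡ 1856 (mod 1861)
1856^2 = (1856^1)^2 ≡ 1856^2 = 3444736 ≡ 25 (mod 1861)
1856^4 = (1856^2)^2 ≡ 25^2 = 625 ≡ 625 (mod 1861)
1856^8 = (1856^4)^2 ≡ 625^2 = 390625 ≡ 1676 (mod 1861)
1856^16 = (1856^8)^2 ≡ 1676^2 = 2808976 ≡ 727 (mod 1861)
1856^32 = (1856^16)^2 ≡ 727^2 = 528529 ≡ 5 (mod 1861)
So s = 5; s⁻¹ ≡ 1489 (mod 1861).
m = c₂ · s⁻¹ mod 1861 = 370 · 1489 mod 1861 = 74.

74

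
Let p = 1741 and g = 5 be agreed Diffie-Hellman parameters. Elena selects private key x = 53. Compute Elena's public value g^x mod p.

641

Public value = 5^53 mod 1741.
5^1 ≡ 5 (mod 1741)
5^2 = (5^1)^2 ≡ 5^2 = 25 ≡ 25 (mod 1741)
5^4 = (5^2)^2 ≡ 25^2 = 625 ≡ 625 (mod 1741)
5^8 = (5^4)^2 ≡ 625^2 = 390625 ≡ 641 (mod 1741)
5^16 = (5^8)^2 ≡ 641^2 = 410881 ≡ 5 (mod 1741)
5^32 = (5^16)^2 ≡ 5^2 = 25 ≡ 25 (mod 1741)
5^53 = 5^32 · 5^16 · 5^4 · 5^1 ≡ 25 · 5 · 625 · 5 ≡ 641 (mod 1741).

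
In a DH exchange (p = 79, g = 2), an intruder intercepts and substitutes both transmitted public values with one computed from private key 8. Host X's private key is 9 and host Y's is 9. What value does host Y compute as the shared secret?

21

Host Y receives an intruder's public value M = 2^8 mod 79 instead of the honest one.
2^1 ≡ 2 (mod 79)
2^2 = (2^1)^2 ≡ 2^2 = 4 ≡ 4 (mod 79)
2^4 = (2^2)^2 ≡ 4^2 = 16 ≡ 16 (mod 79)
2^8 = (2^4)^2 ≡ 16^2 = 256 ≡ 19 (mod 79)
So M = 19. Host Y computes K = M^9 mod 79.
19^1 ≡ 19 (mod 79)
19^2 = (19^1)^2 ≡ 19^2 = 361 ≡ 45 (mod 79)
19^4 = (19^2)^2 ≡ 45^2 = 2025 ≡ 50 (mod 79)
19^8 = (19^4)^2 ≡ 50^2 = 2500 ≡ 51 (mod 79)
19^9 = 19^8 · 19^1 ≡ 51 · 19 ≡ 21 (mod 79).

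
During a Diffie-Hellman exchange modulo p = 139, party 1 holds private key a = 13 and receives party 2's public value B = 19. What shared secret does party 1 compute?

Shared key K = 19^13 mod 139.
19^1 ≡ 19 (mod 139)
19^2 = (19^1)^2 ≡ 19^2 = 361 ≡ 83 (mod 139)
19^4 = (19^2)^2 ≡ 83^2 = 6889 ≡ 78 (mod 139)
19^8 = (19^4)^2 ≡ 78^2 = 6084 ≡ 107 (mod 139)
19^13 = 19^8 · 19^4 · 19^1 ≡ 107 · 78 · 19 ≡ 114 (mod 139).

114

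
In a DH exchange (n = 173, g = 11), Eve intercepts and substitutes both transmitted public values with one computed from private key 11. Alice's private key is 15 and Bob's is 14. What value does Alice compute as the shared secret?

Alice receives Eve's public value M = 11^11 mod 173 instead of the honest one.
11^1 ≡ 11 (mod 173)
11^2 = (11^1)^2 ≡ 11^2 = 121 ≡ 121 (mod 173)
11^4 = (11^2)^2 ≡ 121^2 = 14641 ≡ 109 (mod 173)
11^8 = (11^4)^2 ≡ 109^2 = 11881 ≡ 117 (mod 173)
11^11 = 11^8 · 11^2 · 11^1 ≡ 117 · 121 · 11 ≡ 27 (mod 173).
So M = 27. Alice computes K = M^15 mod 173.
27^1 ≡ 27 (mod 173)
27^2 = (27^1)^2 ≡ 27^2 = 729 ≡ 37 (mod 173)
27^4 = (27^2)^2 ≡ 37^2 = 1369 ≡ 158 (mod 173)
27^8 = (27^4)^2 ≡ 158^2 = 24964 ≡ 52 (mod 173)
27^15 = 27^8 · 27^4 · 27^2 · 27^1 ≡ 52 · 158 · 37 · 27 ≡ 145 (mod 173).

145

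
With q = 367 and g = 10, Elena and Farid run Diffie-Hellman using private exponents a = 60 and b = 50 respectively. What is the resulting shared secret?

105

Elena sends A = g^a mod q = 10^60 mod 367.
10^1 ≡ 10 (mod 367)
10^2 = (10^1)^2 ≡ 10^2 = 100 ≡ 100 (mod 367)
10^4 = (10^2)^2 ≡ 100^2 = 10000 ≡ 91 (mod 367)
10^8 = (10^4)^2 ≡ 91^2 = 8281 ≡ 207 (mod 367)
10^16 = (10^8)^2 ≡ 207^2 = 42849 ≡ 277 (mod 367)
10^32 = (10^16)^2 ≡ 277^2 = 76729 ≡ 26 (mod 367)
10^60 = 10^32 · 10^16 · 10^8 · 10^4 ≡ 26 · 277 · 207 · 91 ≡ 322 (mod 367).
So A = 322. Farid then computes K = A^b mod q = 322^50 mod 367.
322^1 ≡ 322 (mod 367)
322^2 = (322^1)^2 ≡ 322^2 = 103684 ≡ 190 (mod 367)
322^4 = (322^2)^2 ≡ 190^2 = 36100 ≡ 134 (mod 367)
322^8 = (322^4)^2 ≡ 134^2 = 17956 ≡ 340 (mod 367)
322^16 = (322^8)^2 ≡ 340^2 = 115600 ≡ 362 (mod 367)
322^32 = (322^16)^2 ≡ 362^2 = 131044 ≡ 25 (mod 367)
322^50 = 322^32 · 322^16 · 322^2 ≡ 25 · 362 · 190 ≡ 105 (mod 367).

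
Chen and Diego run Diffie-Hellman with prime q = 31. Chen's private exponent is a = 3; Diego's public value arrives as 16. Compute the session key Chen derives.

4

Shared key K = 16^3 mod 31.
16^1 ≡ 16 (mod 31)
16^2 = (16^1)^2 ≡ 16^2 = 256 ≡ 8 (mod 31)
16^3 = 16^2 · 16^1 ≡ 8 · 16 ≡ 4 (mod 31).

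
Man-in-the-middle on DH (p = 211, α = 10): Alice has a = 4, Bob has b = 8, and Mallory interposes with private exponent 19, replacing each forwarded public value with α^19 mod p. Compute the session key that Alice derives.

201

Alice receives Mallory's public value M = 10^19 mod 211 instead of the honest one.
10^1 ≡ 10 (mod 211)
10^2 = (10^1)^2 ≡ 10^2 = 100 ≡ 100 (mod 211)
10^4 = (10^2)^2 ≡ 100^2 = 10000 ≡ 83 (mod 211)
10^8 = (10^4)^2 ≡ 83^2 = 6889 ≡ 137 (mod 211)
10^16 = (10^8)^2 ≡ 137^2 = 18769 ≡ 201 (mod 211)
10^19 = 10^16 · 10^2 · 10^1 ≡ 201 · 100 · 10 ≡ 128 (mod 211).
So M = 128. Alice computes K = M^4 mod 211.
128^1 ≡ 128 (mod 211)
128^2 = (128^1)^2 ≡ 128^2 = 16384 ≡ 137 (mod 211)
128^4 = (128^2)^2 ≡ 137^2 = 18769 ≡ 201 (mod 211)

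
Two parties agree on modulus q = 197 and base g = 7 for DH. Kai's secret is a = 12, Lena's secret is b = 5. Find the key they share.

Kai sends A = g^a mod q = 7^12 mod 197.
7^1 ≡ 7 (mod 197)
7^2 = (7^1)^2 ≡ 7^2 = 49 ≡ 49 (mod 197)
7^4 = (7^2)^2 ≡ 49^2 = 2401 ≡ 37 (mod 197)
7^8 = (7^4)^2 ≡ 37^2 = 1369 ≡ 187 (mod 197)
7^12 = 7^8 · 7^4 ≡ 187 · 37 ≡ 24 (mod 197).
So A = 24. Lena then computes K = A^b mod q = 24^5 mod 197.
24^1 ≡ 24 (mod 197)
24^2 = (24^1)^2 ≡ 24^2 = 576 ≡ 182 (mod 197)
24^4 = (24^2)^2 ≡ 182^2 = 33124 ≡ 28 (mod 197)
24^5 = 24^4 · 24^1 ≡ 28 · 24 ≡ 81 (mod 197).

81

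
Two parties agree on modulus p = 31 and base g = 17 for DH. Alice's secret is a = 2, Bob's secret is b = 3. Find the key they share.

8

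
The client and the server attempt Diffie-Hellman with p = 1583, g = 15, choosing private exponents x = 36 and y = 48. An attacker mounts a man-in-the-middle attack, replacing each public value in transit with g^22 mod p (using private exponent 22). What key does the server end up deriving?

The server receives an attacker's public value M = 15^22 mod 1583 instead of the honest one.
15^1 ≡ 15 (mod 1583)
15^2 = (15^1)^2 ≡ 15^2 = 225 ≡ 225 (mod 1583)
15^4 = (15^2)^2 ≡ 225^2 = 50625 ≡ 1552 (mod 1583)
15^8 = (15^4)^2 ≡ 1552^2 = 2408704 ≡ 961 (mod 1583)
15^16 = (15^8)^2 ≡ 961^2 = 923521 ≡ 632 (mod 1583)
15^22 = 15^16 · 15^4 · 15^2 ≡ 632 · 1552 · 225 ≡ 455 (mod 1583).
So M = 455. The server computes K = M^48 mod 1583.
455^1 ≡ 455 (mod 1583)
455^2 = (455^1)^2 ≡ 455^2 = 207025 ≡ 1235 (mod 1583)
455^4 = (455^2)^2 ≡ 1235^2 = 1525225 ≡ 796 (mod 1583)
455^8 = (455^4)^2 ≡ 796^2 = 633616 ≡ 416 (mod 1583)
455^16 = (455^8)^2 ≡ 416^2 = 173056 ≡ 509 (mod 1583)
455^32 = (455^16)^2 ≡ 509^2 = 259081 ≡ 1052 (mod 1583)
455^48 = 455^32 · 455^16 ≡ 1052 · 509 ≡ 414 (mod 1583).

414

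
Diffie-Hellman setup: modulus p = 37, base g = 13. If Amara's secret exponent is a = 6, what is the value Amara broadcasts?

Public value = 13^6 (mod 37).
13^1 ≡ 13 (mod 37)
13^2 = (13^1)^2 ≡ 13^2 = 169 ≡ 21 (mod 37)
13^4 = (13^2)^2 ≡ 21^2 = 441 ≡ 34 (mod 37)
13^6 = 13^4 · 13^2 ≡ 34 · 21 ≡ 11 (mod 37).

11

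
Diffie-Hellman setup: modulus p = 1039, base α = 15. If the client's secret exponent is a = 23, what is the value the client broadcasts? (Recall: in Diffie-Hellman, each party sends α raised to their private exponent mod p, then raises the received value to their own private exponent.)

679

Public value = 15^23 mod 1039.
15^1 ≡ 15 (mod 1039)
15^2 = (15^1)^2 ≡ 15^2 = 225 ≡ 225 (mod 1039)
15^4 = (15^2)^2 ≡ 225^2 = 50625 ≡ 753 (mod 1039)
15^8 = (15^4)^2 ≡ 753^2 = 567009 ≡ 754 (mod 1039)
15^16 = (15^8)^2 ≡ 754^2 = 568516 ≡ 183 (mod 1039)
15^23 = 15^16 · 15^4 · 15^2 · 15^1 ≡ 183 · 753 · 225 · 15 ≡ 679 (mod 1039).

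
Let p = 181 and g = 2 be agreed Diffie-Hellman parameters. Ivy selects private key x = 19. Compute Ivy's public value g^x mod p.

Public value = 2^19 mod 181.
2^1 ≡ 2 (mod 181)
2^2 = (2^1)^2 ≡ 2^2 = 4 ≡ 4 (mod 181)
2^4 = (2^2)^2 ≡ 4^2 = 16 ≡ 16 (mod 181)
2^8 = (2^4)^2 ≡ 16^2 = 256 ≡ 75 (mod 181)
2^16 = (2^8)^2 ≡ 75^2 = 5625 ≡ 14 (mod 181)
2^19 = 2^16 · 2^2 · 2^1 ≡ 14 · 4 · 2 ≡ 112 (mod 181).

112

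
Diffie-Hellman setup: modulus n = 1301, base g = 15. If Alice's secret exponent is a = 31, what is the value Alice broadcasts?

Public value = 15^31 (mod 1301).
15^1 ≡ 15 (mod 1301)
15^2 = (15^1)^2 ≡ 15^2 = 225 ≡ 225 (mod 1301)
15^4 = (15^2)^2 ≡ 225^2 = 50625 ≡ 1187 (mod 1301)
15^8 = (15^4)^2 ≡ 1187^2 = 1408969 ≡ 1287 (mod 1301)
15^16 = (15^8)^2 ≡ 1287^2 = 1656369 ≡ 196 (mod 1301)
15^31 = 15^16 · 15^8 · 15^4 · 15^2 · 15^1 ≡ 196 · 1287 · 1187 · 225 · 15 ≡ 306 (mod 1301).

306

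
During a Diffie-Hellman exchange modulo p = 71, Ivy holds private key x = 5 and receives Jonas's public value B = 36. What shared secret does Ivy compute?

Shared key K = 36^5 mod 71.
36^1 ≡ 36 (mod 71)
36^2 = (36^1)^2 ≡ 36^2 = 1296 ≡ 18 (mod 71)
36^4 = (36^2)^2 ≡ 18^2 = 324 ≡ 40 (mod 71)
36^5 = 36^4 · 36^1 ≡ 40 · 36 ≡ 20 (mod 71).

20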